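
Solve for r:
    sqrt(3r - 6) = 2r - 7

r = 5

Square both sides: 3r - 6 = (2r - 7)^2.
Expand and rearrange: 4r^2 - 31r + 55 = 0.
Solving gives r = 5 or r = 2.75.
Check each candidate in the original equation:
  r = 5: sqrt(9) = 3, while 2r - 7 = 3 — valid.
  r = 2.75: sqrt(2.25) = 1.5, while 2r - 7 = -1.5 — extraneous.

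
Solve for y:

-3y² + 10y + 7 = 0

Discriminant: (10)² − 4·(-3)·7 = 184.
Quadratic formula: y = (-10 ± √184) / (-6).
So y = 5/3 - √(46)/3 ≈ -0.5941 or y = 5/3 + √(46)/3 ≈ 3.9274.

y = -0.5941 or y = 3.9274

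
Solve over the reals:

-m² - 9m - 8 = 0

m = -8 or m = -1

Factor: -1(m + 1)(m + 8) = 0.
So m = -1 or m = -8.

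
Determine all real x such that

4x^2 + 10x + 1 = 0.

Discriminant: (10)^2 - 4*4*1 = 84.
Quadratic formula: x = (-10 +/- sqrt(84)) / 8.
So x = -5/4 + sqrt(21)/4 ~= -0.1044 or x = -5/4 - sqrt(21)/4 ~= -2.3956.

x = -2.3956 or x = -0.1044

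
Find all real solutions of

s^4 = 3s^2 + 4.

s = -2 or s = 2

Let u = s^2. The equation becomes u^2 - 3u - 4 = 0.
Factor: (u + 1)(u - 4) = 0, so u = -1 or u = 4.
s^2 = -1 < 0 has no real solution.
s^2 = 4 gives s = +/-2.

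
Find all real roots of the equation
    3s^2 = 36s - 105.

Bring every term to one side: 3s^2 - 36s + 105 = 0.
Factor: 3(s - 5)(s - 7) = 0.
So s = 5 or s = 7.

s = 5 or s = 7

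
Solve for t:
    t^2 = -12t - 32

t = -8 or t = -4

Bring every term to one side: t^2 + 12t + 32 = 0.
Factor: (t + 8)(t + 4) = 0.
So t = -8 or t = -4.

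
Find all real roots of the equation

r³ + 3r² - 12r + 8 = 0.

r = -5.4641 or r = 1 or r = 1.4641

Possible rational roots are divisors of 8. Testing r = 1 gives 0, so (r - 1) is a factor.
Divide: r³ + 3r² - 12r + 8 = (r - 1)(r² + 4r - 8).
Apply the quadratic formula to r² + 4r - 8 = 0: r = (-4 ± √48)/2, i.e. r ≈ 1.4641 or r ≈ -5.4641.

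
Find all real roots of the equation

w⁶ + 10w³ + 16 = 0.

w = -2 or w = -1.2599

Let u = w³. The equation becomes u² + 10u + 16 = 0.
Factor: (u + 8)(u + 2) = 0, so u = -8 or u = -2.
w³ = -8 gives w = -2.
w³ = -2 gives w = -∛(2) ≈ -1.2599.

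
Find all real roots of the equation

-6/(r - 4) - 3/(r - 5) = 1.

r = -4.6904 or r = 4.6904

Multiply both sides by (r - 4)(r - 5):
-6(r - 5) - 3(r - 4) = (r - 4)(r - 5).
Expand and collect terms: r² - 22 = 0.
By the quadratic formula, r = (0 ± √88) / 2, so r ≈ 4.6904 or r ≈ -4.6904.
Neither value makes a denominator zero (r ≠ 4, r ≠ 5), so both are valid.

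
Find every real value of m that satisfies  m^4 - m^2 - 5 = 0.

m = -1.6707 or m = 1.6707

Let u = m^2. The equation becomes u^2 - u - 5 = 0.
By the quadratic formula, u = 1/2 + sqrt(21)/2 or u = 1/2 - sqrt(21)/2.
m^2 = 1/2 + sqrt(21)/2 gives m = +/-sqrt(1/2 + sqrt(21)/2) ~= +/-1.6707.
m^2 = 1/2 - sqrt(21)/2 < 0 has no real solution.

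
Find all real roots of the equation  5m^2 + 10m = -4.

Rearrange to standard form: 5m^2 + 10m + 4 = 0.
Discriminant: (10)^2 - 4*5*4 = 20.
Quadratic formula: m = (-10 +/- sqrt(20)) / 10.
So m = -1 + sqrt(5)/5 ~= -0.5528 or m = -1 - sqrt(5)/5 ~= -1.4472.

m = -1.4472 or m = -0.5528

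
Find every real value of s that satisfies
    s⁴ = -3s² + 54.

Let u = s². The equation becomes u² + 3u - 54 = 0.
Factor: (u + 9)(u - 6) = 0, so u = -9 or u = 6.
s² = -9 < 0 has no real solution.
s² = 6 gives s = ±√(6) ≈ ±2.4495.

s = -2.4495 or s = 2.4495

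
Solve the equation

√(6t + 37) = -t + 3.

t = -2

Square both sides: 6t + 37 = (-t + 3)².
Expand and rearrange: t² - 12t - 28 = 0.
Solving gives t = 14 or t = -2.
Check each candidate in the original equation:
  t = 14: √(121) = 11, while -t + 3 = -11 — extraneous.
  t = -2: √(25) = 5, while -t + 3 = 5 — valid.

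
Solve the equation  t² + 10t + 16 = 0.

t = -8 or t = -2

Factor: (t + 8)(t + 2) = 0.
So t = -8 or t = -2.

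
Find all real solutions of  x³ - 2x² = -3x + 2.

x = 1

Rearrange: x³ - 2x² + 3x - 2 = 0.
Possible rational roots are divisors of -2. Testing x = 1 gives 0, so (x - 1) is a factor.
Divide: x³ - 2x² + 3x - 2 = (x - 1)(x² - x + 2).
The quadratic x² - x + 2 has discriminant -7 < 0, so no further real roots.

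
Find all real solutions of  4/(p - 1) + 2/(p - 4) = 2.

p = 2.2679 or p = 5.7321

Multiply both sides by (p - 1)(p - 4):
4(p - 4) + 2(p - 1) = 2(p - 1)(p - 4).
Expand and collect terms: 2p^2 - 16p + 26 = 0.
By the quadratic formula, p = (16 +/- sqrt(48)) / 4, so p ~= 5.7321 or p ~= 2.2679.
Neither value makes a denominator zero (p != 1, p != 4), so both are valid.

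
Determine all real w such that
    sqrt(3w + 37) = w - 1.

w = 9

Square both sides: 3w + 37 = (w - 1)^2.
Expand and rearrange: w^2 - 5w - 36 = 0.
Solving gives w = 9 or w = -4.
Check each candidate in the original equation:
  w = 9: sqrt(64) = 8, while w - 1 = 8 — valid.
  w = -4: sqrt(25) = 5, while w - 1 = -5 — extraneous.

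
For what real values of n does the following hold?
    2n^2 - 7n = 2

n = -0.2656 or n = 3.7656

Rearrange to standard form: 2n^2 - 7n - 2 = 0.
Discriminant: (-7)^2 - 4*2*(-2) = 65.
Quadratic formula: n = (7 +/- sqrt(65)) / 4.
So n = 7/4 + sqrt(65)/4 ~= 3.7656 or n = 7/4 - sqrt(65)/4 ~= -0.2656.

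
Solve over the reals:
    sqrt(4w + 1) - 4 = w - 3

Isolate the radical: sqrt(4w + 1) = w + 1.
Square both sides: 4w + 1 = (w + 1)^2.
Expand and rearrange: w^2 - 2w = 0.
Solving gives w = 2 or w = 0.
Check each candidate in the original equation:
  w = 2: sqrt(9) = 3, while w + 1 = 3 — valid.
  w = 0: sqrt(1) = 1, while w + 1 = 1 — valid.

w = 0 or w = 2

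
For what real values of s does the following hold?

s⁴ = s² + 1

Let u = s². The equation becomes u² - u - 1 = 0.
By the quadratic formula, u = 1/2 + √(5)/2 or u = 1/2 - √(5)/2.
s² = 1/2 + √(5)/2 gives s = ±√(1/2 + √(5)/2) ≈ ±1.272.
s² = 1/2 - √(5)/2 < 0 has no real solution.

s = -1.272 or s = 1.272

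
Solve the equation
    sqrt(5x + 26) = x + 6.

Square both sides: 5x + 26 = (x + 6)^2.
Expand and rearrange: x^2 + 7x + 10 = 0.
Solving gives x = -2 or x = -5.
Check each candidate in the original equation:
  x = -2: sqrt(16) = 4, while x + 6 = 4 — valid.
  x = -5: sqrt(1) = 1, while x + 6 = 1 — valid.

x = -5 or x = -2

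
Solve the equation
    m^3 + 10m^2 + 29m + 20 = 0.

m = -5 or m = -4 or m = -1

Possible rational roots are divisors of 20. Testing m = -5 gives 0, so (m + 5) is a factor.
Divide: m^3 + 10m^2 + 29m + 20 = (m + 5)(m^2 + 5m + 4).
Factor the quadratic: m = -1 or m = -4.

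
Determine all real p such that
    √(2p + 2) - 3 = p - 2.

Isolate the radical: √(2p + 2) = p + 1.
Square both sides: 2p + 2 = (p + 1)².
Expand and rearrange: p² - 1 = 0.
Solving gives p = 1 or p = -1.
Check each candidate in the original equation:
  p = 1: √(4) = 2, while p + 1 = 2 — valid.
  p = -1: √(0) = 0, while p + 1 = 0 — valid.

p = -1 or p = 1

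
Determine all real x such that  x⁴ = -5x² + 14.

x = -1.4142 or x = 1.4142

Let u = x². The equation becomes u² + 5u - 14 = 0.
Factor: (u - 2)(u + 7) = 0, so u = 2 or u = -7.
x² = 2 gives x = ±√(2) ≈ ±1.4142.
x² = -7 < 0 has no real solution.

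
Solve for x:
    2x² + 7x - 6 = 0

Discriminant: (7)² − 4·2·(-6) = 97.
Quadratic formula: x = (-7 ± √97) / 4.
So x = -7/4 + √(97)/4 ≈ 0.7122 or x = -√(97)/4 - 7/4 ≈ -4.2122.

x = -4.2122 or x = 0.7122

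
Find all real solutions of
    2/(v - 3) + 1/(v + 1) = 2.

v = -0.6085 or v = 4.1085

Multiply both sides by (v - 3)(v + 1):
2(v + 1) + (v - 3) = 2(v - 3)(v + 1).
Expand and collect terms: 2v² - 7v - 5 = 0.
By the quadratic formula, v = (7 ± √89) / 4, so v ≈ 4.1085 or v ≈ -0.6085.
Neither value makes a denominator zero (v ≠ 3, v ≠ -1), so both are valid.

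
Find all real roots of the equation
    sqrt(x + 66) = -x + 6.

x = -2

Square both sides: x + 66 = (-x + 6)^2.
Expand and rearrange: x^2 - 13x - 30 = 0.
Solving gives x = 15 or x = -2.
Check each candidate in the original equation:
  x = 15: sqrt(81) = 9, while -x + 6 = -9 — extraneous.
  x = -2: sqrt(64) = 8, while -x + 6 = 8 — valid.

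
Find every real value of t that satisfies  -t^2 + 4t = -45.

Bring every term to one side: -t^2 + 4t + 45 = 0.
Factor: -1(t + 5)(t - 9) = 0.
So t = -5 or t = 9.

t = -5 or t = 9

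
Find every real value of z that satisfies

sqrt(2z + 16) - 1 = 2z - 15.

z = 10

Isolate the radical: sqrt(2z + 16) = 2z - 14.
Square both sides: 2z + 16 = (2z - 14)^2.
Expand and rearrange: 4z^2 - 58z + 180 = 0.
Solving gives z = 10 or z = 4.5.
Check each candidate in the original equation:
  z = 10: sqrt(36) = 6, while 2z - 14 = 6 — valid.
  z = 4.5: sqrt(25) = 5, while 2z - 14 = -5 — extraneous.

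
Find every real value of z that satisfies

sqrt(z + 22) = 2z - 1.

Square both sides: z + 22 = (2z - 1)^2.
Expand and rearrange: 4z^2 - 5z - 21 = 0.
Solving gives z = 3 or z = -1.75.
Check each candidate in the original equation:
  z = 3: sqrt(25) = 5, while 2z - 1 = 5 — valid.
  z = -1.75: sqrt(20.25) = 4.5, while 2z - 1 = -4.5 — extraneous.

z = 3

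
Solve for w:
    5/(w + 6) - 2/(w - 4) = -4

Multiply both sides by (w + 6)(w - 4):
5(w - 4) - 2(w + 6) = -4(w + 6)(w - 4).
Expand and collect terms: -4w² - 11w + 128 = 0.
By the quadratic formula, w = (11 ± √2169) / -8, so w ≈ -7.1966 or w ≈ 4.4466.
Neither value makes a denominator zero (w ≠ -6, w ≠ 4), so both are valid.

w = -7.1966 or w = 4.4466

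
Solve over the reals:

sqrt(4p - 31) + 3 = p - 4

Isolate the radical: sqrt(4p - 31) = p - 7.
Square both sides: 4p - 31 = (p - 7)^2.
Expand and rearrange: p^2 - 18p + 80 = 0.
Solving gives p = 10 or p = 8.
Check each candidate in the original equation:
  p = 10: sqrt(9) = 3, while p - 7 = 3 — valid.
  p = 8: sqrt(1) = 1, while p - 7 = 1 — valid.

p = 8 or p = 10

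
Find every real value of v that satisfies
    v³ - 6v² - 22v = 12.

Rearrange: v³ - 6v² - 22v - 12 = 0.
Possible rational roots are divisors of -12. Testing v = -2 gives 0, so (v + 2) is a factor.
Divide: v³ - 6v² - 22v - 12 = (v + 2)(v² - 8v - 6).
Apply the quadratic formula to v² - 8v - 6 = 0: v = (8 ± √88)/2, i.e. v ≈ 8.6904 or v ≈ -0.6904.

v = -2 or v = -0.6904 or v = 8.6904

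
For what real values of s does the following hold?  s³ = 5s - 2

s = -2.4142 or s = 0.4142 or s = 2

Rearrange: s³ - 5s + 2 = 0.
Possible rational roots are divisors of 2. Testing s = 2 gives 0, so (s - 2) is a factor.
Divide: s³ - 5s + 2 = (s - 2)(s² + 2s - 1).
Apply the quadratic formula to s² + 2s - 1 = 0: s = (-2 ± √8)/2, i.e. s ≈ 0.4142 or s ≈ -2.4142.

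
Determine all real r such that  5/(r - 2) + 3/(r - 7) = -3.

Multiply both sides by (r - 2)(r - 7):
5(r - 7) + 3(r - 2) = -3(r - 2)(r - 7).
Expand and collect terms: -3r² + 19r - 1 = 0.
By the quadratic formula, r = (-19 ± √349) / -6, so r ≈ 0.0531 or r ≈ 6.2803.
Neither value makes a denominator zero (r ≠ 2, r ≠ 7), so both are valid.

r = 0.0531 or r = 6.2803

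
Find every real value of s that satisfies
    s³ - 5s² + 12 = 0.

Possible rational roots are divisors of 12. Testing s = 2 gives 0, so (s - 2) is a factor.
Divide: s³ - 5s² + 12 = (s - 2)(s² - 3s - 6).
Apply the quadratic formula to s² - 3s - 6 = 0: s = (3 ± √33)/2, i.e. s ≈ 4.3723 or s ≈ -1.3723.

s = -1.3723 or s = 2 or s = 4.3723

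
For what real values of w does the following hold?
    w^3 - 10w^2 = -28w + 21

w = 1.2087 or w = 3 or w = 5.7913

Rearrange: w^3 - 10w^2 + 28w - 21 = 0.
Possible rational roots are divisors of -21. Testing w = 3 gives 0, so (w - 3) is a factor.
Divide: w^3 - 10w^2 + 28w - 21 = (w - 3)(w^2 - 7w + 7).
Apply the quadratic formula to w^2 - 7w + 7 = 0: w = (7 +/- sqrt(21))/2, i.e. w ~= 5.7913 or w ~= 1.2087.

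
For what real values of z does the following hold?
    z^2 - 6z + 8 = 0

z = 2 or z = 4

Factor: (z - 2)(z - 4) = 0.
So z = 2 or z = 4.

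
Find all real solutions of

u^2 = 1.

u = -1 or u = 1

Bring every term to one side: u^2 - 1 = 0.
Factor: (u + 1)(u - 1) = 0.
So u = -1 or u = 1.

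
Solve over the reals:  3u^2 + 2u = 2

u = -1.2153 or u = 0.5486

Rearrange to standard form: 3u^2 + 2u - 2 = 0.
Discriminant: (2)^2 - 4*3*(-2) = 28.
Quadratic formula: u = (-2 +/- sqrt(28)) / 6.
So u = -1/3 + sqrt(7)/3 ~= 0.5486 or u = -sqrt(7)/3 - 1/3 ~= -1.2153.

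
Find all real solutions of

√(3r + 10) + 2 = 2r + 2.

Isolate the radical: √(3r + 10) = 2r.
Square both sides: 3r + 10 = (2r)².
Expand and rearrange: 4r² - 3r - 10 = 0.
Solving gives r = 2 or r = -1.25.
Check each candidate in the original equation:
  r = 2: √(16) = 4, while 2r = 4 — valid.
  r = -1.25: √(6.25) = 2.5, while 2r = -2.5 — extraneous.

r = 2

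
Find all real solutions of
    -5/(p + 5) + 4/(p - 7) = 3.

Multiply both sides by (p + 5)(p - 7):
-5(p - 7) + 4(p + 5) = 3(p + 5)(p - 7).
Expand and collect terms: 3p^2 - 5p - 160 = 0.
By the quadratic formula, p = (5 +/- sqrt(1945)) / 6, so p ~= 8.1837 or p ~= -6.517.
Neither value makes a denominator zero (p != -5, p != 7), so both are valid.

p = -6.517 or p = 8.1837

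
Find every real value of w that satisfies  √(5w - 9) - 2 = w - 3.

w = 2 or w = 5

Isolate the radical: √(5w - 9) = w - 1.
Square both sides: 5w - 9 = (w - 1)².
Expand and rearrange: w² - 7w + 10 = 0.
Solving gives w = 5 or w = 2.
Check each candidate in the original equation:
  w = 5: √(16) = 4, while w - 1 = 4 — valid.
  w = 2: √(1) = 1, while w - 1 = 1 — valid.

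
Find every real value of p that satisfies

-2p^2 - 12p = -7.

Rearrange to standard form: -2p^2 - 12p + 7 = 0.
Discriminant: (-12)^2 - 4*(-2)*7 = 200.
Quadratic formula: p = (12 +/- sqrt(200)) / (-4).
So p = -5*sqrt(2)/2 - 3 ~= -6.5355 or p = -3 + 5*sqrt(2)/2 ~= 0.5355.

p = -6.5355 or p = 0.5355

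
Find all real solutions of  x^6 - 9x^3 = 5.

x = -0.8067 or x = 2.1198

Let u = x^3. The equation becomes u^2 - 9u - 5 = 0.
By the quadratic formula, u = 9/2 + sqrt(101)/2 or u = 9/2 - sqrt(101)/2.
x^3 = 9/2 + sqrt(101)/2 gives x = (9/2 + sqrt(101)/2)^(1/3) ~= 2.1198.
x^3 = 9/2 - sqrt(101)/2 gives x = -(-9/2 + sqrt(101)/2)^(1/3) ~= -0.8067.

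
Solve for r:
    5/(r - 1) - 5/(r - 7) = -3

r = -0.3589 or r = 8.3589

Multiply both sides by (r - 1)(r - 7):
5(r - 7) - 5(r - 1) = -3(r - 1)(r - 7).
Expand and collect terms: -3r^2 + 24r + 9 = 0.
By the quadratic formula, r = (-24 +/- sqrt(684)) / -6, so r ~= -0.3589 or r ~= 8.3589.
Neither value makes a denominator zero (r != 1, r != 7), so both are valid.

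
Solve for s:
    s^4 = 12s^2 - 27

Let u = s^2. The equation becomes u^2 - 12u + 27 = 0.
Factor: (u - 3)(u - 9) = 0, so u = 3 or u = 9.
s^2 = 3 gives s = +/-sqrt(3) ~= +/-1.7321.
s^2 = 9 gives s = +/-3.

s = -3 or s = -1.7321 or s = 1.7321 or s = 3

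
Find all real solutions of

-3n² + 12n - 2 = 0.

n = 0.1743 or n = 3.8257

Discriminant: (12)² − 4·(-3)·(-2) = 120.
Quadratic formula: n = (-12 ± √120) / (-6).
So n = 2 - √(30)/3 ≈ 0.1743 or n = √(30)/3 + 2 ≈ 3.8257.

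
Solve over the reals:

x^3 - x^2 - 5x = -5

Rearrange: x^3 - x^2 - 5x + 5 = 0.
Possible rational roots are divisors of 5. Testing x = 1 gives 0, so (x - 1) is a factor.
Divide: x^3 - x^2 - 5x + 5 = (x - 1)(x^2 - 5).
Apply the quadratic formula to x^2 - 5 = 0: x = (0 +/- sqrt(20))/2, i.e. x ~= 2.2361 or x ~= -2.2361.

x = -2.2361 or x = 1 or x = 2.2361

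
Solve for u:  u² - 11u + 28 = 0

Factor: (u - 4)(u - 7) = 0.
So u = 4 or u = 7.

u = 4 or u = 7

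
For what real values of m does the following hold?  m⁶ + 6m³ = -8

Let u = m³. The equation becomes u² + 6u + 8 = 0.
Factor: (u + 4)(u + 2) = 0, so u = -4 or u = -2.
m³ = -4 gives m = -∛(4) ≈ -1.5874.
m³ = -2 gives m = -∛(2) ≈ -1.2599.

m = -1.5874 or m = -1.2599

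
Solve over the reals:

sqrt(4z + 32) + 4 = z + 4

Isolate the radical: sqrt(4z + 32) = z.
Square both sides: 4z + 32 = (z)^2.
Expand and rearrange: z^2 - 4z - 32 = 0.
Solving gives z = 8 or z = -4.
Check each candidate in the original equation:
  z = 8: sqrt(64) = 8, while z = 8 — valid.
  z = -4: sqrt(16) = 4, while z = -4 — extraneous.

z = 8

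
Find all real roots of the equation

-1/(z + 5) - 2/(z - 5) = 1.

z = -6.217 or z = 3.217

Multiply both sides by (z + 5)(z - 5):
-(z - 5) - 2(z + 5) = (z + 5)(z - 5).
Expand and collect terms: z² + 3z - 20 = 0.
By the quadratic formula, z = (-3 ± √89) / 2, so z ≈ 3.217 or z ≈ -6.217.
Neither value makes a denominator zero (z ≠ -5, z ≠ 5), so both are valid.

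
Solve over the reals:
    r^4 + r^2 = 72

r = -2.8284 or r = 2.8284

Let u = r^2. The equation becomes u^2 + u - 72 = 0.
Factor: (u + 9)(u - 8) = 0, so u = -9 or u = 8.
r^2 = -9 < 0 has no real solution.
r^2 = 8 gives r = +/-2*sqrt(2) ~= +/-2.8284.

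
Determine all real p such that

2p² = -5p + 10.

p = -3.8117 or p = 1.3117

Rearrange to standard form: 2p² + 5p - 10 = 0.
Discriminant: (5)² − 4·2·(-10) = 105.
Quadratic formula: p = (-5 ± √105) / 4.
So p = -5/4 + √(105)/4 ≈ 1.3117 or p = -√(105)/4 - 5/4 ≈ -3.8117.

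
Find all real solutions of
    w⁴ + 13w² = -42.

No real solutions.

Let u = w². The equation becomes u² + 13u + 42 = 0.
Factor: (u + 6)(u + 7) = 0, so u = -6 or u = -7.
w² = -6 < 0 has no real solution.
w² = -7 < 0 has no real solution.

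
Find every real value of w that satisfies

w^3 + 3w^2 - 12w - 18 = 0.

w = -4.7321 or w = -1.2679 or w = 3

Possible rational roots are divisors of -18. Testing w = 3 gives 0, so (w - 3) is a factor.
Divide: w^3 + 3w^2 - 12w - 18 = (w - 3)(w^2 + 6w + 6).
Apply the quadratic formula to w^2 + 6w + 6 = 0: w = (-6 +/- sqrt(12))/2, i.e. w ~= -1.2679 or w ~= -4.7321.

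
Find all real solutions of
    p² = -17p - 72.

Bring every term to one side: p² + 17p + 72 = 0.
Factor: (p + 8)(p + 9) = 0.
So p = -8 or p = -9.

p = -9 or p = -8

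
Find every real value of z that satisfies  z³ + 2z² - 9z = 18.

Rearrange: z³ + 2z² - 9z - 18 = 0.
Possible rational roots are divisors of -18. Testing z = -3 gives 0, so (z + 3) is a factor.
Divide: z³ + 2z² - 9z - 18 = (z + 3)(z² - z - 6).
Factor the quadratic: z = 3 or z = -2.

z = -3 or z = -2 or z = 3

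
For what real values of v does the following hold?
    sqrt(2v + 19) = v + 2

v = 3

Square both sides: 2v + 19 = (v + 2)^2.
Expand and rearrange: v^2 + 2v - 15 = 0.
Solving gives v = 3 or v = -5.
Check each candidate in the original equation:
  v = 3: sqrt(25) = 5, while v + 2 = 5 — valid.
  v = -5: sqrt(9) = 3, while v + 2 = -3 — extraneous.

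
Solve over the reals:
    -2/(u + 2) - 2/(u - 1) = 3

u = -2.8081 or u = 0.4748

Multiply both sides by (u + 2)(u - 1):
-2(u - 1) - 2(u + 2) = 3(u + 2)(u - 1).
Expand and collect terms: 3u² + 7u - 4 = 0.
By the quadratic formula, u = (-7 ± √97) / 6, so u ≈ 0.4748 or u ≈ -2.8081.
Neither value makes a denominator zero (u ≠ -2, u ≠ 1), so both are valid.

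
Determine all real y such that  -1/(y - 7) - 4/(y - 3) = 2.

y = 0.8238 or y = 6.6762

Multiply both sides by (y - 7)(y - 3):
-(y - 3) - 4(y - 7) = 2(y - 7)(y - 3).
Expand and collect terms: 2y² - 15y + 11 = 0.
By the quadratic formula, y = (15 ± √137) / 4, so y ≈ 6.6762 or y ≈ 0.8238.
Neither value makes a denominator zero (y ≠ 7, y ≠ 3), so both are valid.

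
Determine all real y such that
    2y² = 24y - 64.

y = 4 or y = 8

Bring every term to one side: 2y² - 24y + 64 = 0.
Factor: 2(y - 8)(y - 4) = 0.
So y = 8 or y = 4.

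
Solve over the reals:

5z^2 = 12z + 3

z = -0.2283 or z = 2.6283

Rearrange to standard form: 5z^2 - 12z - 3 = 0.
Discriminant: (-12)^2 - 4*5*(-3) = 204.
Quadratic formula: z = (12 +/- sqrt(204)) / 10.
So z = 6/5 + sqrt(51)/5 ~= 2.6283 or z = 6/5 - sqrt(51)/5 ~= -0.2283.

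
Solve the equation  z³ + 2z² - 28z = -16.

z = -6.6056 or z = 0.6056 or z = 4

Rearrange: z³ + 2z² - 28z + 16 = 0.
Possible rational roots are divisors of 16. Testing z = 4 gives 0, so (z - 4) is a factor.
Divide: z³ + 2z² - 28z + 16 = (z - 4)(z² + 6z - 4).
Apply the quadratic formula to z² + 6z - 4 = 0: z = (-6 ± √52)/2, i.e. z ≈ 0.6056 or z ≈ -6.6056.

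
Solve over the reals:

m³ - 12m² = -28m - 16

Rearrange: m³ - 12m² + 28m + 16 = 0.
Possible rational roots are divisors of 16. Testing m = 4 gives 0, so (m - 4) is a factor.
Divide: m³ - 12m² + 28m + 16 = (m - 4)(m² - 8m - 4).
Apply the quadratic formula to m² - 8m - 4 = 0: m = (8 ± √80)/2, i.e. m ≈ 8.4721 or m ≈ -0.4721.

m = -0.4721 or m = 4 or m = 8.4721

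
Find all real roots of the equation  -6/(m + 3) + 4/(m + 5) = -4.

Multiply both sides by (m + 3)(m + 5):
-6(m + 5) + 4(m + 3) = -4(m + 3)(m + 5).
Expand and collect terms: -4m^2 - 30m - 42 = 0.
By the quadratic formula, m = (30 +/- sqrt(228)) / -8, so m ~= -5.6375 or m ~= -1.8625.
Neither value makes a denominator zero (m != -3, m != -5), so both are valid.

m = -5.6375 or m = -1.8625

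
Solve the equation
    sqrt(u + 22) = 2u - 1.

u = 3

Square both sides: u + 22 = (2u - 1)^2.
Expand and rearrange: 4u^2 - 5u - 21 = 0.
Solving gives u = 3 or u = -1.75.
Check each candidate in the original equation:
  u = 3: sqrt(25) = 5, while 2u - 1 = 5 — valid.
  u = -1.75: sqrt(20.25) = 4.5, while 2u - 1 = -4.5 — extraneous.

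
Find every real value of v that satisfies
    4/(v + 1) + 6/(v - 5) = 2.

v = 0.228 or v = 8.772

Multiply both sides by (v + 1)(v - 5):
4(v - 5) + 6(v + 1) = 2(v + 1)(v - 5).
Expand and collect terms: 2v^2 - 18v + 4 = 0.
By the quadratic formula, v = (18 +/- sqrt(292)) / 4, so v ~= 8.772 or v ~= 0.228.
Neither value makes a denominator zero (v != -1, v != 5), so both are valid.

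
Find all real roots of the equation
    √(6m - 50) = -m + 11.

Square both sides: 6m - 50 = (-m + 11)².
Expand and rearrange: m² - 28m + 171 = 0.
Solving gives m = 19 or m = 9.
Check each candidate in the original equation:
  m = 19: √(64) = 8, while -m + 11 = -8 — extraneous.
  m = 9: √(4) = 2, while -m + 11 = 2 — valid.

m = 9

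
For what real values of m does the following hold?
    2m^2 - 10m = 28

m = -2 or m = 7

Bring every term to one side: 2m^2 - 10m - 28 = 0.
Factor: 2(m + 2)(m - 7) = 0.
So m = -2 or m = 7.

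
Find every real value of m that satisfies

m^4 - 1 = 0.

m = -1 or m = 1

Let u = m^2. The equation becomes u^2 - 1 = 0.
Factor: (u + 1)(u - 1) = 0, so u = -1 or u = 1.
m^2 = -1 < 0 has no real solution.
m^2 = 1 gives m = +/-1.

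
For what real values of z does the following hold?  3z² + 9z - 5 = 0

Discriminant: (9)² − 4·3·(-5) = 141.
Quadratic formula: z = (-9 ± √141) / 6.
So z = -3/2 + √(141)/6 ≈ 0.4791 or z = -√(141)/6 - 3/2 ≈ -3.4791.

z = -3.4791 or z = 0.4791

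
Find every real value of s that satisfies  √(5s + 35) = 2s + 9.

Square both sides: 5s + 35 = (2s + 9)².
Expand and rearrange: 4s² + 31s + 46 = 0.
Solving gives s = -2 or s = -5.75.
Check each candidate in the original equation:
  s = -2: √(25) = 5, while 2s + 9 = 5 — valid.
  s = -5.75: √(6.25) = 2.5, while 2s + 9 = -2.5 — extraneous.

s = -2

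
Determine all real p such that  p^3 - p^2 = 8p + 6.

Rearrange: p^3 - p^2 - 8p - 6 = 0.
Possible rational roots are divisors of -6. Testing p = -1 gives 0, so (p + 1) is a factor.
Divide: p^3 - p^2 - 8p - 6 = (p + 1)(p^2 - 2p - 6).
Apply the quadratic formula to p^2 - 2p - 6 = 0: p = (2 +/- sqrt(28))/2, i.e. p ~= 3.6458 or p ~= -1.6458.

p = -1.6458 or p = -1 or p = 3.6458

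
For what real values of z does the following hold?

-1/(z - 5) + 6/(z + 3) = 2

z = 0.3625 or z = 4.1375

Multiply both sides by (z - 5)(z + 3):
-(z + 3) + 6(z - 5) = 2(z - 5)(z + 3).
Expand and collect terms: 2z^2 - 9z + 3 = 0.
By the quadratic formula, z = (9 +/- sqrt(57)) / 4, so z ~= 4.1375 or z ~= 0.3625.
Neither value makes a denominator zero (z != 5, z != -3), so both are valid.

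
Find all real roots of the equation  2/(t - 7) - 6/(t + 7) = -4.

Multiply both sides by (t - 7)(t + 7):
2(t + 7) - 6(t - 7) = -4(t - 7)(t + 7).
Expand and collect terms: -4t^2 + 4t + 140 = 0.
By the quadratic formula, t = (-4 +/- sqrt(2256)) / -8, so t ~= -5.4372 or t ~= 6.4372.
Neither value makes a denominator zero (t != 7, t != -7), so both are valid.

t = -5.4372 or t = 6.4372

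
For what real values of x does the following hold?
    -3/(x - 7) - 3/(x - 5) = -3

x = 5.5858 or x = 8.4142

Multiply both sides by (x - 7)(x - 5):
-3(x - 5) - 3(x - 7) = -3(x - 7)(x - 5).
Expand and collect terms: -3x² + 42x - 141 = 0.
By the quadratic formula, x = (-42 ± √72) / -6, so x ≈ 5.5858 or x ≈ 8.4142.
Neither value makes a denominator zero (x ≠ 7, x ≠ 5), so both are valid.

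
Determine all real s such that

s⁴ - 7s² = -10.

Let u = s². The equation becomes u² - 7u + 10 = 0.
Factor: (u - 2)(u - 5) = 0, so u = 2 or u = 5.
s² = 2 gives s = ±√(2) ≈ ±1.4142.
s² = 5 gives s = ±√(5) ≈ ±2.2361.

s = -2.2361 or s = -1.4142 or s = 1.4142 or s = 2.2361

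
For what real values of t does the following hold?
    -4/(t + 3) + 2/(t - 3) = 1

t = -6.2915 or t = 4.2915

Multiply both sides by (t + 3)(t - 3):
-4(t - 3) + 2(t + 3) = (t + 3)(t - 3).
Expand and collect terms: t² + 2t - 27 = 0.
By the quadratic formula, t = (-2 ± √112) / 2, so t ≈ 4.2915 or t ≈ -6.2915.
Neither value makes a denominator zero (t ≠ -3, t ≠ 3), so both are valid.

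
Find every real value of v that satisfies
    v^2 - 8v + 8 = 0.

v = 1.1716 or v = 6.8284

Discriminant: (-8)^2 - 4*1*8 = 32.
Quadratic formula: v = (8 +/- sqrt(32)) / 2.
So v = 2*sqrt(2) + 4 ~= 6.8284 or v = 4 - 2*sqrt(2) ~= 1.1716.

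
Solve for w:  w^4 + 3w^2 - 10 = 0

w = -1.4142 or w = 1.4142

Let u = w^2. The equation becomes u^2 + 3u - 10 = 0.
Factor: (u + 5)(u - 2) = 0, so u = -5 or u = 2.
w^2 = -5 < 0 has no real solution.
w^2 = 2 gives w = +/-sqrt(2) ~= +/-1.4142.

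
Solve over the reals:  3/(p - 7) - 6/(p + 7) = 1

Multiply both sides by (p - 7)(p + 7):
3(p + 7) - 6(p - 7) = (p - 7)(p + 7).
Expand and collect terms: p² + 3p - 112 = 0.
By the quadratic formula, p = (-3 ± √457) / 2, so p ≈ 9.1888 or p ≈ -12.1888.
Neither value makes a denominator zero (p ≠ 7, p ≠ -7), so both are valid.

p = -12.1888 or p = 9.1888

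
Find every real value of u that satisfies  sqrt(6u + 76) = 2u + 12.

u = -2

Square both sides: 6u + 76 = (2u + 12)^2.
Expand and rearrange: 4u^2 + 42u + 68 = 0.
Solving gives u = -2 or u = -8.5.
Check each candidate in the original equation:
  u = -2: sqrt(64) = 8, while 2u + 12 = 8 — valid.
  u = -8.5: sqrt(25) = 5, while 2u + 12 = -5 — extraneous.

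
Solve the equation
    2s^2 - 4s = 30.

Bring every term to one side: 2s^2 - 4s - 30 = 0.
Factor: 2(s - 5)(s + 3) = 0.
So s = 5 or s = -3.

s = -3 or s = 5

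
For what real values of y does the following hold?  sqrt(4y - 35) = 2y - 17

Square both sides: 4y - 35 = (2y - 17)^2.
Expand and rearrange: 4y^2 - 72y + 324 = 0.
This gives the repeated root y = 9.
Check in the original equation:
  y = 9: sqrt(1) = 1, while 2y - 17 = 1 — valid.

y = 9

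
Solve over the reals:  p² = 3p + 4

p = -1 or p = 4

Bring every term to one side: p² - 3p - 4 = 0.
Factor: (p + 1)(p - 4) = 0.
So p = -1 or p = 4.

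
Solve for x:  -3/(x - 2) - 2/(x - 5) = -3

Multiply both sides by (x - 2)(x - 5):
-3(x - 5) - 2(x - 2) = -3(x - 2)(x - 5).
Expand and collect terms: -3x² + 26x - 49 = 0.
By the quadratic formula, x = (-26 ± √88) / -6, so x ≈ 2.7699 or x ≈ 5.8968.
Neither value makes a denominator zero (x ≠ 2, x ≠ 5), so both are valid.

x = 2.7699 or x = 5.8968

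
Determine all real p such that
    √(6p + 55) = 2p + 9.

p = -1

Square both sides: 6p + 55 = (2p + 9)².
Expand and rearrange: 4p² + 30p + 26 = 0.
Solving gives p = -1 or p = -6.5.
Check each candidate in the original equation:
  p = -1: √(49) = 7, while 2p + 9 = 7 — valid.
  p = -6.5: √(16) = 4, while 2p + 9 = -4 — extraneous.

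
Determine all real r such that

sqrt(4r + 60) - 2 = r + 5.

Isolate the radical: sqrt(4r + 60) = r + 7.
Square both sides: 4r + 60 = (r + 7)^2.
Expand and rearrange: r^2 + 10r - 11 = 0.
Solving gives r = 1 or r = -11.
Check each candidate in the original equation:
  r = 1: sqrt(64) = 8, while r + 7 = 8 — valid.
  r = -11: sqrt(16) = 4, while r + 7 = -4 — extraneous.

r = 1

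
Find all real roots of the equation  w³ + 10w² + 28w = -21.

Rearrange: w³ + 10w² + 28w + 21 = 0.
Possible rational roots are divisors of 21. Testing w = -3 gives 0, so (w + 3) is a factor.
Divide: w³ + 10w² + 28w + 21 = (w + 3)(w² + 7w + 7).
Apply the quadratic formula to w² + 7w + 7 = 0: w = (-7 ± √21)/2, i.e. w ≈ -1.2087 or w ≈ -5.7913.

w = -5.7913 or w = -3 or w = -1.2087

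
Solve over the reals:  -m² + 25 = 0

m = -5 or m = 5

Factor: -1(m + 5)(m - 5) = 0.
So m = -5 or m = 5.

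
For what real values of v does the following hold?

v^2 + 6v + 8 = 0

Factor: (v + 4)(v + 2) = 0.
So v = -4 or v = -2.

v = -4 or v = -2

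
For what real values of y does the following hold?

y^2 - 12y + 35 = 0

y = 5 or y = 7

Factor: (y - 7)(y - 5) = 0.
So y = 7 or y = 5.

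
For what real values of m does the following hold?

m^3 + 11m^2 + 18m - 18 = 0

m = -8.6904 or m = -3 or m = 0.6904

Possible rational roots are divisors of -18. Testing m = -3 gives 0, so (m + 3) is a factor.
Divide: m^3 + 11m^2 + 18m - 18 = (m + 3)(m^2 + 8m - 6).
Apply the quadratic formula to m^2 + 8m - 6 = 0: m = (-8 +/- sqrt(88))/2, i.e. m ~= 0.6904 or m ~= -8.6904.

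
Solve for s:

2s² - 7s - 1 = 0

Discriminant: (-7)² − 4·2·(-1) = 57.
Quadratic formula: s = (7 ± √57) / 4.
So s = 7/4 + √(57)/4 ≈ 3.6375 or s = 7/4 - √(57)/4 ≈ -0.1375.

s = -0.1375 or s = 3.6375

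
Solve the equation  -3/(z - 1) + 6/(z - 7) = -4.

z = 2.0788 or z = 5.1712

Multiply both sides by (z - 1)(z - 7):
-3(z - 7) + 6(z - 1) = -4(z - 1)(z - 7).
Expand and collect terms: -4z² + 29z - 43 = 0.
By the quadratic formula, z = (-29 ± √153) / -8, so z ≈ 2.0788 or z ≈ 5.1712.
Neither value makes a denominator zero (z ≠ 1, z ≠ 7), so both are valid.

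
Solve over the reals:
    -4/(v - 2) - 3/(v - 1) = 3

v = -0.8685 or v = 1.5352

Multiply both sides by (v - 2)(v - 1):
-4(v - 1) - 3(v - 2) = 3(v - 2)(v - 1).
Expand and collect terms: 3v² - 2v - 4 = 0.
By the quadratic formula, v = (2 ± √52) / 6, so v ≈ 1.5352 or v ≈ -0.8685.
Neither value makes a denominator zero (v ≠ 2, v ≠ 1), so both are valid.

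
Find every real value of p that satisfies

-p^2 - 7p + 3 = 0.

p = -7.4051 or p = 0.4051

Discriminant: (-7)^2 - 4*(-1)*3 = 61.
Quadratic formula: p = (7 +/- sqrt(61)) / (-2).
So p = -sqrt(61)/2 - 7/2 ~= -7.4051 or p = -7/2 + sqrt(61)/2 ~= 0.4051.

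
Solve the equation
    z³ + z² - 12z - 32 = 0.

Possible rational roots are divisors of -32. Testing z = 4 gives 0, so (z - 4) is a factor.
Divide: z³ + z² - 12z - 32 = (z - 4)(z² + 5z + 8).
The quadratic z² + 5z + 8 has discriminant -7 < 0, so no further real roots.

z = 4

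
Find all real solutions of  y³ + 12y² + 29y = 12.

Rearrange: y³ + 12y² + 29y - 12 = 0.
Possible rational roots are divisors of -12. Testing y = -4 gives 0, so (y + 4) is a factor.
Divide: y³ + 12y² + 29y - 12 = (y + 4)(y² + 8y - 3).
Apply the quadratic formula to y² + 8y - 3 = 0: y = (-8 ± √76)/2, i.e. y ≈ 0.3589 or y ≈ -8.3589.

y = -8.3589 or y = -4 or y = 0.3589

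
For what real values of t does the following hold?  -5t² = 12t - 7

t = -2.8852 or t = 0.4852

Rearrange to standard form: -5t² - 12t + 7 = 0.
Discriminant: (-12)² − 4·(-5)·7 = 284.
Quadratic formula: t = (12 ± √284) / (-10).
So t = -√(71)/5 - 6/5 ≈ -2.8852 or t = -6/5 + √(71)/5 ≈ 0.4852.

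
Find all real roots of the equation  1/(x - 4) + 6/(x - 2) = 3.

x = 3.3333 or x = 5

Multiply both sides by (x - 4)(x - 2):
(x - 2) + 6(x - 4) = 3(x - 4)(x - 2).
Expand and collect terms: 3x² - 25x + 50 = 0.
Factor or apply the quadratic formula: x = 5 or x = 3.3333.
Neither value makes a denominator zero (x ≠ 4, x ≠ 2), so both are valid.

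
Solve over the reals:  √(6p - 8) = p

p = 2 or p = 4

Square both sides: 6p - 8 = (p)².
Expand and rearrange: p² - 6p + 8 = 0.
Solving gives p = 4 or p = 2.
Check each candidate in the original equation:
  p = 4: √(16) = 4, while p = 4 — valid.
  p = 2: √(4) = 2, while p = 2 — valid.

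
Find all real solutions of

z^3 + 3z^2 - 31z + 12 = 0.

z = -7.4051 or z = 0.4051 or z = 4

Possible rational roots are divisors of 12. Testing z = 4 gives 0, so (z - 4) is a factor.
Divide: z^3 + 3z^2 - 31z + 12 = (z - 4)(z^2 + 7z - 3).
Apply the quadratic formula to z^2 + 7z - 3 = 0: z = (-7 +/- sqrt(61))/2, i.e. z ~= 0.4051 or z ~= -7.4051.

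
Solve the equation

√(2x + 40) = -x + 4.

x = -2

Square both sides: 2x + 40 = (-x + 4)².
Expand and rearrange: x² - 10x - 24 = 0.
Solving gives x = 12 or x = -2.
Check each candidate in the original equation:
  x = 12: √(64) = 8, while -x + 4 = -8 — extraneous.
  x = -2: √(36) = 6, while -x + 4 = 6 — valid.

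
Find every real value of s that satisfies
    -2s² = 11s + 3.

s = -5.2122 or s = -0.2878

Rearrange to standard form: -2s² - 11s - 3 = 0.
Discriminant: (-11)² − 4·(-2)·(-3) = 97.
Quadratic formula: s = (11 ± √97) / (-4).
So s = -11/4 - √(97)/4 ≈ -5.2122 or s = -11/4 + √(97)/4 ≈ -0.2878.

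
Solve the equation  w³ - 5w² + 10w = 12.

w = 3

Rearrange: w³ - 5w² + 10w - 12 = 0.
Possible rational roots are divisors of -12. Testing w = 3 gives 0, so (w - 3) is a factor.
Divide: w³ - 5w² + 10w - 12 = (w - 3)(w² - 2w + 4).
The quadratic w² - 2w + 4 has discriminant -12 < 0, so no further real roots.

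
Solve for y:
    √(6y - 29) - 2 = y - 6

Isolate the radical: √(6y - 29) = y - 4.
Square both sides: 6y - 29 = (y - 4)².
Expand and rearrange: y² - 14y + 45 = 0.
Solving gives y = 9 or y = 5.
Check each candidate in the original equation:
  y = 9: √(25) = 5, while y - 4 = 5 — valid.
  y = 5: √(1) = 1, while y - 4 = 1 — valid.

y = 5 or y = 9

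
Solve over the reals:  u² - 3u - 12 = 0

Discriminant: (-3)² − 4·1·(-12) = 57.
Quadratic formula: u = (3 ± √57) / 2.
So u = 3/2 + √(57)/2 ≈ 5.2749 or u = 3/2 - √(57)/2 ≈ -2.2749.

u = -2.2749 or u = 5.2749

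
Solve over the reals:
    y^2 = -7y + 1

y = -7.1401 or y = 0.1401

Rearrange to standard form: y^2 + 7y - 1 = 0.
Discriminant: (7)^2 - 4*1*(-1) = 53.
Quadratic formula: y = (-7 +/- sqrt(53)) / 2.
So y = -7/2 + sqrt(53)/2 ~= 0.1401 or y = -sqrt(53)/2 - 7/2 ~= -7.1401.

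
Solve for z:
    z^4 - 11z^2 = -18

Let u = z^2. The equation becomes u^2 - 11u + 18 = 0.
Factor: (u - 2)(u - 9) = 0, so u = 2 or u = 9.
z^2 = 2 gives z = +/-sqrt(2) ~= +/-1.4142.
z^2 = 9 gives z = +/-3.

z = -3 or z = -1.4142 or z = 1.4142 or z = 3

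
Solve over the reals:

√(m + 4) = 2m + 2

m = 0

Square both sides: m + 4 = (2m + 2)².
Expand and rearrange: 4m² + 7m = 0.
Solving gives m = 0 or m = -1.75.
Check each candidate in the original equation:
  m = 0: √(4) = 2, while 2m + 2 = 2 — valid.
  m = -1.75: √(2.25) = 1.5, while 2m + 2 = -1.5 — extraneous.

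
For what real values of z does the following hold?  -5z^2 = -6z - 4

Rearrange to standard form: -5z^2 + 6z + 4 = 0.
Discriminant: (6)^2 - 4*(-5)*4 = 116.
Quadratic formula: z = (-6 +/- sqrt(116)) / (-10).
So z = 3/5 - sqrt(29)/5 ~= -0.477 or z = 3/5 + sqrt(29)/5 ~= 1.677.

z = -0.477 or z = 1.677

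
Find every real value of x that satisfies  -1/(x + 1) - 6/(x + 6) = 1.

Multiply both sides by (x + 1)(x + 6):
-(x + 6) - 6(x + 1) = (x + 1)(x + 6).
Expand and collect terms: x² + 14x + 18 = 0.
By the quadratic formula, x = (-14 ± √124) / 2, so x ≈ -1.4322 or x ≈ -12.5678.
Neither value makes a denominator zero (x ≠ -1, x ≠ -6), so both are valid.

x = -12.5678 or x = -1.4322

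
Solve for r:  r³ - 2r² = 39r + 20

r = -5 or r = -0.5311 or r = 7.5311

Rearrange: r³ - 2r² - 39r - 20 = 0.
Possible rational roots are divisors of -20. Testing r = -5 gives 0, so (r + 5) is a factor.
Divide: r³ - 2r² - 39r - 20 = (r + 5)(r² - 7r - 4).
Apply the quadratic formula to r² - 7r - 4 = 0: r = (7 ± √65)/2, i.e. r ≈ 7.5311 or r ≈ -0.5311.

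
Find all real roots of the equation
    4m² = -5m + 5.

Rearrange to standard form: 4m² + 5m - 5 = 0.
Discriminant: (5)² − 4·4·(-5) = 105.
Quadratic formula: m = (-5 ± √105) / 8.
So m = -5/8 + √(105)/8 ≈ 0.6559 or m = -√(105)/8 - 5/8 ≈ -1.9059.

m = -1.9059 or m = 0.6559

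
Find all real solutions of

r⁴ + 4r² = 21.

r = -1.7321 or r = 1.7321

Let u = r². The equation becomes u² + 4u - 21 = 0.
Factor: (u - 3)(u + 7) = 0, so u = 3 or u = -7.
r² = 3 gives r = ±√(3) ≈ ±1.7321.
r² = -7 < 0 has no real solution.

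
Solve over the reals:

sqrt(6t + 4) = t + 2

Square both sides: 6t + 4 = (t + 2)^2.
Expand and rearrange: t^2 - 2t = 0.
Solving gives t = 2 or t = 0.
Check each candidate in the original equation:
  t = 2: sqrt(16) = 4, while t + 2 = 4 — valid.
  t = 0: sqrt(4) = 2, while t + 2 = 2 — valid.

t = 0 or t = 2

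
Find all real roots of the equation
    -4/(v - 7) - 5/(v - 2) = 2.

Multiply both sides by (v - 7)(v - 2):
-4(v - 2) - 5(v - 7) = 2(v - 7)(v - 2).
Expand and collect terms: 2v² - 9v - 15 = 0.
By the quadratic formula, v = (9 ± √201) / 4, so v ≈ 5.7944 or v ≈ -1.2944.
Neither value makes a denominator zero (v ≠ 7, v ≠ 2), so both are valid.

v = -1.2944 or v = 5.7944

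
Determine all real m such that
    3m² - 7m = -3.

m = 0.5657 or m = 1.7676

Rearrange to standard form: 3m² - 7m + 3 = 0.
Discriminant: (-7)² − 4·3·3 = 13.
Quadratic formula: m = (7 ± √13) / 6.
So m = √(13)/6 + 7/6 ≈ 1.7676 or m = 7/6 - √(13)/6 ≈ 0.5657.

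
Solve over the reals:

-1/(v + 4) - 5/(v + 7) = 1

Multiply both sides by (v + 4)(v + 7):
-(v + 7) - 5(v + 4) = (v + 4)(v + 7).
Expand and collect terms: v² + 17v + 55 = 0.
By the quadratic formula, v = (-17 ± √69) / 2, so v ≈ -4.3467 or v ≈ -12.6533.
Neither value makes a denominator zero (v ≠ -4, v ≠ -7), so both are valid.

v = -12.6533 or v = -4.3467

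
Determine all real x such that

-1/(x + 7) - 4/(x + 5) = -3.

Multiply both sides by (x + 7)(x + 5):
-(x + 5) - 4(x + 7) = -3(x + 7)(x + 5).
Expand and collect terms: -3x² - 31x - 72 = 0.
By the quadratic formula, x = (31 ± √97) / -6, so x ≈ -6.8081 or x ≈ -3.5252.
Neither value makes a denominator zero (x ≠ -7, x ≠ -5), so both are valid.

x = -6.8081 or x = -3.5252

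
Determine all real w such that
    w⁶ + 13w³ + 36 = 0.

w = -2.0801 or w = -1.5874

Let u = w³. The equation becomes u² + 13u + 36 = 0.
Factor: (u + 9)(u + 4) = 0, so u = -9 or u = -4.
w³ = -9 gives w = -∛(9) ≈ -2.0801.
w³ = -4 gives w = -∛(4) ≈ -1.5874.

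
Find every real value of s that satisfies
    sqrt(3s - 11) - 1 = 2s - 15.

Isolate the radical: sqrt(3s - 11) = 2s - 14.
Square both sides: 3s - 11 = (2s - 14)^2.
Expand and rearrange: 4s^2 - 59s + 207 = 0.
Solving gives s = 9 or s = 5.75.
Check each candidate in the original equation:
  s = 9: sqrt(16) = 4, while 2s - 14 = 4 — valid.
  s = 5.75: sqrt(6.25) = 2.5, while 2s - 14 = -2.5 — extraneous.

s = 9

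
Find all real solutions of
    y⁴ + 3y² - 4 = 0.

Let u = y². The equation becomes u² + 3u - 4 = 0.
Factor: (u + 4)(u - 1) = 0, so u = -4 or u = 1.
y² = -4 < 0 has no real solution.
y² = 1 gives y = ±1.

y = -1 or y = 1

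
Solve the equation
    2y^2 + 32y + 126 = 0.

y = -9 or y = -7

Factor: 2(y + 7)(y + 9) = 0.
So y = -7 or y = -9.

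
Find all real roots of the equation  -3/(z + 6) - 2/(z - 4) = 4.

Multiply both sides by (z + 6)(z - 4):
-3(z - 4) - 2(z + 6) = 4(z + 6)(z - 4).
Expand and collect terms: 4z^2 + 13z - 96 = 0.
By the quadratic formula, z = (-13 +/- sqrt(1705)) / 8, so z ~= 3.5365 or z ~= -6.7865.
Neither value makes a denominator zero (z != -6, z != 4), so both are valid.

z = -6.7865 or z = 3.5365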